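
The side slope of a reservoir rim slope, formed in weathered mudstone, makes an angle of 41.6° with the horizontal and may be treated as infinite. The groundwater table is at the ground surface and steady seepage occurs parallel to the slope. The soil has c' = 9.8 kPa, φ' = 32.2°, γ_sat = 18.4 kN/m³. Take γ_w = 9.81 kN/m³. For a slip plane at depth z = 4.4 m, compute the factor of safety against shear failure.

FS = 0.57

With seepage parallel to the slope and the water table at the surface, the effective normal stress on the slip plane uses the buoyant unit weight γ' = γ_sat − γ_w while the driving shear stress uses γ_sat:
FS = [c' + γ' z cos²β tanφ'] / [γ_sat z sinβ cosβ]
γ' = 18.4 − 9.81 = 8.59 kN/m³
Numerator = 9.8 + 8.59·4.4·cos²41.6°·tan32.2° = 9.8 + 8.59·4.4·0.5592·0.6297 = 23.110 kPa
Denominator = 18.4·4.4·sin41.6°·cos41.6° = 18.4·4.4·0.6639·0.7478 = 40.195 kPa
FS = 23.110 / 40.195 = 0.575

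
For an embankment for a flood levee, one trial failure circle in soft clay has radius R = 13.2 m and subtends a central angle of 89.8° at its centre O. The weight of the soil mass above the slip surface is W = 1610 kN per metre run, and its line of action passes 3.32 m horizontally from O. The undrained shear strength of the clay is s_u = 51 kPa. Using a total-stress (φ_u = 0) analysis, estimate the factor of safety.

FS = 2.61

Taking moments about the centre O, the resisting moment is provided by the undrained shear strength acting along the arc:
Arc length L_a = R·θ = 13.2·(89.8°·π/180) = 13.2·1.5673 = 20.69 m
M_R = s_u·L_a·R = 51·20.69·13.2 = 13927.5 kN·m/m
M_D = W·d = 1610·3.32 = 5345.2 kN·m/m
FS = M_R / M_D = 13927.5 / 5345.2 = 2.606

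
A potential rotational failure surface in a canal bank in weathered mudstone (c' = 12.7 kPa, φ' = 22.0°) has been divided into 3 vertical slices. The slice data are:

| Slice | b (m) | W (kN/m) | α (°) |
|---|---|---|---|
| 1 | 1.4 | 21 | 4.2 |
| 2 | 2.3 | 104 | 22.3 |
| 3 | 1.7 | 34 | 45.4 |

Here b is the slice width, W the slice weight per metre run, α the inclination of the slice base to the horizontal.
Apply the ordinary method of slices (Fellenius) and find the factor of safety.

FS = 2.10

Ordinary method of slices: FS = Σ[c'·Δl_i + (W_i cosα_i)·tanφ'] / Σ W_i sinα_i, with Δl_i = b_i / cosα_i.
Slice 1: Δl = 1.4/cos4.2° = 1.404 m; N'_1 = 21·cos4.2° = 20.9; c'Δl = 17.83; W sinα = 1.5
Slice 2: Δl = 2.3/cos22.3° = 2.486 m; N'_2 = 104·cos22.3° = 96.2; c'Δl = 31.57; W sinα = 39.5
Slice 3: Δl = 1.7/cos45.4° = 2.421 m; N'_3 = 34·cos45.4° = 23.9; c'Δl = 30.75; W sinα = 24.2
Σc'Δl = 80.1 kN/m; ΣN' = 141.0 kN/m; ΣW sinα = 65.2 kN/m
Resisting = 80.1 + 141.0·tan22.0° = 80.1 + 57.0 = 137.1 kN/m
FS = 137.1 / 65.2 = 2.103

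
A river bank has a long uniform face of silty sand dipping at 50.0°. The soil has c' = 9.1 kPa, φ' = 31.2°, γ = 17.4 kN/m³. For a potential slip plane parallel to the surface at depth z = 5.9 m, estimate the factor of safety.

For an infinite slope with a slip plane parallel to the surface (no pore pressure): FS = [c' + γz cos²β tanφ'] / [γz sinβ cosβ].
γz = 17.4·5.9 = 102.66 kN/m²
Numerator = 9.1 + 102.66·cos²50.0°·tan31.2° = 9.1 + 102.66·0.4132·0.6056 = 34.788 kPa
Denominator = 102.66·sin50.0°·cos50.0° = 102.66·0.7660·0.6428 = 50.550 kPa
FS = 34.788 / 50.550 = 0.688

FS = 0.69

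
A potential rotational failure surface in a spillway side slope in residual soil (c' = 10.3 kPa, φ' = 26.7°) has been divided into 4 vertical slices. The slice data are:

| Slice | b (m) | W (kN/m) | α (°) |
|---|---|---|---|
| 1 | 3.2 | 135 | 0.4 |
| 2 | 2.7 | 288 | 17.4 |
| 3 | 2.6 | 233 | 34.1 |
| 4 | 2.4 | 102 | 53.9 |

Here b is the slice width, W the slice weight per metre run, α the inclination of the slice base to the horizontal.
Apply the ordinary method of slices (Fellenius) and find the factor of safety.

Ordinary method of slices: FS = Σ[c'·Δl_i + (W_i cosα_i)·tanφ'] / Σ W_i sinα_i, with Δl_i = b_i / cosα_i.
Slice 1: Δl = 3.2/cos0.4° = 3.200 m; N'_1 = 135·cos0.4° = 135.0; c'Δl = 32.96; W sinα = 0.9
Slice 2: Δl = 2.7/cos17.4° = 2.829 m; N'_2 = 288·cos17.4° = 274.8; c'Δl = 29.14; W sinα = 86.1
Slice 3: Δl = 2.6/cos34.1° = 3.140 m; N'_3 = 233·cos34.1° = 192.9; c'Δl = 32.34; W sinα = 130.6
Slice 4: Δl = 2.4/cos53.9° = 4.073 m; N'_4 = 102·cos53.9° = 60.1; c'Δl = 41.96; W sinα = 82.4
Σc'Δl = 136.4 kN/m; ΣN' = 662.9 kN/m; ΣW sinα = 300.1 kN/m
Resisting = 136.4 + 662.9·tan26.7° = 136.4 + 333.4 = 469.8 kN/m
FS = 469.8 / 300.1 = 1.565

FS = 1.57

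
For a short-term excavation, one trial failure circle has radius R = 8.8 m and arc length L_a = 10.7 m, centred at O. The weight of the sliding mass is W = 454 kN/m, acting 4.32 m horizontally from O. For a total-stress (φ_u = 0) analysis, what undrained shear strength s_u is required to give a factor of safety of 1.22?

s_u = 25.4 kPa

FS = s_u·L_a·R / (W·d), so s_u = FS·W·d / (L_a·R).
s_u = 1.22·454·4.32 / (10.70·8.8) = 2392.8 / 94.16 = 25.41 kPa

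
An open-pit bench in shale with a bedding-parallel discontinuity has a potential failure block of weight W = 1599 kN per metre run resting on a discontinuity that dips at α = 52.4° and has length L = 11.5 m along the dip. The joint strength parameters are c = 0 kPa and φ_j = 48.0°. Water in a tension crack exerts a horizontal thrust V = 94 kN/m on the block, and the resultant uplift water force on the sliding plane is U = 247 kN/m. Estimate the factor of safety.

Resolving the block weight along and normal to the plane and applying the Mohr–Coulomb strength on the joint:
N' = W cosα − U − V sinα = 1599·cos52.4° − 247 − 94·sin52.4° = 654.1 kN/m
Driving force T = W sinα + V cosα = 1599·sin52.4° + 94·cos52.4° = 1324.2 kN/m
Resisting force R = c·L + N'·tanφ_j = 0·11.5 + 654.1·tan48.0° = 0.0 + 726.5 = 726.5 kN/m
FS = R / T = 726.5 / 1324.2 = 0.549

FS = 0.55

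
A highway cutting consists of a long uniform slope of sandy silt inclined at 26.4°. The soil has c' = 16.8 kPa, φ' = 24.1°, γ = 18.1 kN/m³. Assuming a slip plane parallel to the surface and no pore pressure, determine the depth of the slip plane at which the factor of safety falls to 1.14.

Setting FS = 1.14 in FS = [c' + γz cos²β tanφ'] / [γz sinβ cosβ] and solving for z:
z = c' / [γ cosβ (FS·sinβ − cosβ·tanφ')]
  = 16.8 / [18.1·cos26.4°·(1.14·sin26.4° − cos26.4°·tan24.1°)]
  = 16.8 / [18.1·0.8957·(1.14·0.4446 − 0.8957·0.4473)]
  = 16.8 / 1.7220 = 9.756 m

z = 9.76 m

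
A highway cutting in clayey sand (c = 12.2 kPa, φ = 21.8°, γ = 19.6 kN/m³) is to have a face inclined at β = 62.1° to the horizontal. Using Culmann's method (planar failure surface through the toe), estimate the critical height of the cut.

Culmann's analysis gives the critical failure plane at α_cr = (β + φ)/2 = (62.1 + 21.8)/2 = 42.0°, and the critical height
H_c = (4c/γ) · sinβ cosφ / [1 − cos(β − φ)]
    = (4·12.2/19.6) · sin62.1°·cos21.8° / [1 − cos(40.3°)]
    = 2.490 · 0.8838·0.9285 / [1 − 0.7627]
    = 2.490 · 0.8206 / 0.2373
    = 8.61 m

H_c = 8.61 m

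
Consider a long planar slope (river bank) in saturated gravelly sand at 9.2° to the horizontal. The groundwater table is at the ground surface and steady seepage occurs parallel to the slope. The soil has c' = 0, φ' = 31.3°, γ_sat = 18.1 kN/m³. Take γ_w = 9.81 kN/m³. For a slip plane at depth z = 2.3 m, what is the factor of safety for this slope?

FS = 1.72

With seepage parallel to the slope and the water table at the surface, the effective normal stress on the slip plane uses the buoyant unit weight γ' = γ_sat − γ_w while the driving shear stress uses γ_sat:
FS = [c' + γ' z cos²β tanφ'] / [γ_sat z sinβ cosβ]
(For c' = 0 this reduces to FS = (γ'/γ_sat)·tanφ'/tanβ.)
γ' = 18.1 − 9.81 = 8.29 kN/m³
Numerator = 0.0 + 8.29·2.3·cos²9.2°·tan31.3° = 0.0 + 8.29·2.3·0.9744·0.6080 = 11.297 kPa
Denominator = 18.1·2.3·sin9.2°·cos9.2° = 18.1·2.3·0.1599·0.9871 = 6.570 kPa
FS = 11.297 / 6.570 = 1.719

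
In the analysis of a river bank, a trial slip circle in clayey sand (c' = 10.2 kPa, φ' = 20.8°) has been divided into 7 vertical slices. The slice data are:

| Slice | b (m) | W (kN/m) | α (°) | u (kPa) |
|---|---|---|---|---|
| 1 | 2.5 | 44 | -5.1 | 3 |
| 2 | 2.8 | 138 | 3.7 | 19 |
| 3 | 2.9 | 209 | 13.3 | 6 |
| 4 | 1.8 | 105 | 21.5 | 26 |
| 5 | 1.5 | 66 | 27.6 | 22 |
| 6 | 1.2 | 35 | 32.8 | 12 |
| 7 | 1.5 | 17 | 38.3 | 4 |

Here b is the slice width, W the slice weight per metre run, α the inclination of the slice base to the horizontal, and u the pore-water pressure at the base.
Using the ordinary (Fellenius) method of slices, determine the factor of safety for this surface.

Ordinary method of slices: FS = Σ[c'·Δl_i + (W_i cosα_i − u_i·Δl_i)·tanφ'] / Σ W_i sinα_i, with Δl_i = b_i / cosα_i.
Slice 1: Δl = 2.5/cos(-5.1°) = 2.510 m; N'_1 = 44·cos(-5.1°) − 3·2.510 = 36.3; c'Δl = 25.60; W sinα = -3.9
Slice 2: Δl = 2.8/cos3.7° = 2.806 m; N'_2 = 138·cos3.7° − 19·2.806 = 84.4; c'Δl = 28.62; W sinα = 8.9
Slice 3: Δl = 2.9/cos13.3° = 2.980 m; N'_3 = 209·cos13.3° − 6·2.980 = 185.5; c'Δl = 30.40; W sinα = 48.1
Slice 4: Δl = 1.8/cos21.5° = 1.935 m; N'_4 = 105·cos21.5° − 26·1.935 = 47.4; c'Δl = 19.73; W sinα = 38.5
Slice 5: Δl = 1.5/cos27.6° = 1.693 m; N'_5 = 66·cos27.6° − 22·1.693 = 21.3; c'Δl = 17.26; W sinα = 30.6
Slice 6: Δl = 1.2/cos32.8° = 1.428 m; N'_6 = 35·cos32.8° − 12·1.428 = 12.3; c'Δl = 14.56; W sinα = 19.0
Slice 7: Δl = 1.5/cos38.3° = 1.911 m; N'_7 = 17·cos38.3° − 4·1.911 = 5.7; c'Δl = 19.50; W sinα = 10.5
Σc'Δl = 155.7 kN/m; ΣN' = 392.8 kN/m; ΣW sinα = 151.6 kN/m
Resisting = 155.7 + 392.8·tan20.8° = 155.7 + 149.2 = 304.9 kN/m
FS = 304.9 / 151.6 = 2.011

FS = 2.01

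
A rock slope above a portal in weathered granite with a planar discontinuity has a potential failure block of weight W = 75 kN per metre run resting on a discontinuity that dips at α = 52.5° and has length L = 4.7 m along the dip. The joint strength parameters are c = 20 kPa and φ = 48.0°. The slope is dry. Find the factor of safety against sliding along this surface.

Resolving the block weight along and normal to the plane and applying the Mohr–Coulomb strength on the joint:
N' = W cosα = 75·cos52.5° = 45.7 kN/m
Driving force T = W sinα = 75·sin52.5° = 59.5 kN/m
Resisting force R = c·L + N'·tanφ = 20·4.7 + 45.7·tan48.0° = 94.0 + 50.7 = 144.7 kN/m
FS = R / T = 144.7 / 59.5 = 2.432

FS = 2.43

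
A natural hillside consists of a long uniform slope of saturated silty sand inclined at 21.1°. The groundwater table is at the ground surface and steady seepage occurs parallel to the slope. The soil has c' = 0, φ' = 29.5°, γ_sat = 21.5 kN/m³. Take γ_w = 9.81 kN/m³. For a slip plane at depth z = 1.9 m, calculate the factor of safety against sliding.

FS = 0.80

With seepage parallel to the slope and the water table at the surface, the effective normal stress on the slip plane uses the buoyant unit weight γ' = γ_sat − γ_w while the driving shear stress uses γ_sat:
FS = [c' + γ' z cos²β tanφ'] / [γ_sat z sinβ cosβ]
(For c' = 0 this reduces to FS = (γ'/γ_sat)·tanφ'/tanβ.)
γ' = 21.5 − 9.81 = 11.69 kN/m³
Numerator = 0.0 + 11.69·1.9·cos²21.1°·tan29.5° = 0.0 + 11.69·1.9·0.8704·0.5658 = 10.938 kPa
Denominator = 21.5·1.9·sin21.1°·cos21.1° = 21.5·1.9·0.3600·0.9330 = 13.720 kPa
FS = 10.938 / 13.720 = 0.797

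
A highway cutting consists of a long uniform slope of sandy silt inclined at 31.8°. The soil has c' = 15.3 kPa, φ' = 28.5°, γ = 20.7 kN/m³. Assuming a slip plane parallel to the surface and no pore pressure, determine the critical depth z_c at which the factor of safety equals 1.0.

z_c = 13.28 m

Setting FS = 1.00 in FS = [c' + γz cos²β tanφ'] / [γz sinβ cosβ] and solving for z:
z = c' / [γ cosβ (FS·sinβ − cosβ·tanφ')]
  = 15.3 / [20.7·cos31.8°·(1.00·sin31.8° − cos31.8°·tan28.5°)]
  = 15.3 / [20.7·0.8499·(1.00·0.5270 − 0.8499·0.5430)]
  = 15.3 / 1.1524 = 13.277 m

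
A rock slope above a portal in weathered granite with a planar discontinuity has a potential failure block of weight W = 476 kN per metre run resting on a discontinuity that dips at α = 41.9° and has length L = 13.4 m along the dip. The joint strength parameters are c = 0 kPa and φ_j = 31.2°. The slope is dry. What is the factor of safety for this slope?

FS = 0.67

Resolving the block weight along and normal to the plane and applying the Mohr–Coulomb strength on the joint:
N' = W cosα = 476·cos41.9° = 354.3 kN/m
Driving force T = W sinα = 476·sin41.9° = 317.9 kN/m
Resisting force R = c·L + N'·tanφ_j = 0·13.4 + 354.3·tan31.2° = 0.0 + 214.6 = 214.6 kN/m
FS = R / T = 214.6 / 317.9 = 0.675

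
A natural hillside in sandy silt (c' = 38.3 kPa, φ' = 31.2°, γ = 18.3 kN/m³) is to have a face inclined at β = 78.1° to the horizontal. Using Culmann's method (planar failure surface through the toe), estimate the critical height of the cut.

H_c = 22.12 m

Culmann's analysis gives the critical failure plane at α_cr = (β + φ')/2 = (78.1 + 31.2)/2 = 54.6°, and the critical height
H_c = (4c'/γ) · sinβ cosφ' / [1 − cos(β − φ')]
    = (4·38.3/18.3) · sin78.1°·cos31.2° / [1 − cos(46.9°)]
    = 8.372 · 0.9785·0.8554 / [1 − 0.6833]
    = 8.372 · 0.8370 / 0.3167
    = 22.12 m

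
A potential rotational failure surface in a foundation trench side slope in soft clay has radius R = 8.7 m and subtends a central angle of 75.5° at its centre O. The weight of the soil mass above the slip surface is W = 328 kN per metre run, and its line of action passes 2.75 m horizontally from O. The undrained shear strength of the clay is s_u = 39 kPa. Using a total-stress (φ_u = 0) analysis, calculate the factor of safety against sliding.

Taking moments about the centre O, the resisting moment is provided by the undrained shear strength acting along the arc:
Arc length L_a = R·θ = 8.7·(75.5°·π/180) = 8.7·1.3177 = 11.46 m
M_R = s_u·L_a·R = 39·11.46·8.7 = 3889.8 kN·m/m
M_D = W·d = 328·2.75 = 902.0 kN·m/m
FS = M_R / M_D = 3889.8 / 902.0 = 4.312

FS = 4.31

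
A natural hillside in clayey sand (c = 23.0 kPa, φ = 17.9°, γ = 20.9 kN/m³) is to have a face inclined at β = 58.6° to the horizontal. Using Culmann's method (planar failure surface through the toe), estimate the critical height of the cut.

Culmann's analysis gives the critical failure plane at α_cr = (β + φ)/2 = (58.6 + 17.9)/2 = 38.2°, and the critical height
H_c = (4c/γ) · sinβ cosφ / [1 − cos(β − φ)]
    = (4·23.0/20.9) · sin58.6°·cos17.9° / [1 − cos(40.7°)]
    = 4.402 · 0.8536·0.9516 / [1 − 0.7581]
    = 4.402 · 0.8122 / 0.2419
    = 14.78 m

H_c = 14.78 m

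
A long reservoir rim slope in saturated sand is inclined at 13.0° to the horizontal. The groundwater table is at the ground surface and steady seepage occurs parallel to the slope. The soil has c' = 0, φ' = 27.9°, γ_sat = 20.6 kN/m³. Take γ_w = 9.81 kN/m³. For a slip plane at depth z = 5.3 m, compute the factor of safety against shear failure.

With seepage parallel to the slope and the water table at the surface, the effective normal stress on the slip plane uses the buoyant unit weight γ' = γ_sat − γ_w while the driving shear stress uses γ_sat:
FS = [c' + γ' z cos²β tanφ'] / [γ_sat z sinβ cosβ]
(For c' = 0 this reduces to FS = (γ'/γ_sat)·tanφ'/tanβ.)
γ' = 20.6 − 9.81 = 10.79 kN/m³
Numerator = 0.0 + 10.79·5.3·cos²13.0°·tan27.9° = 0.0 + 10.79·5.3·0.9494·0.5295 = 28.747 kPa
Denominator = 20.6·5.3·sin13.0°·cos13.0° = 20.6·5.3·0.2250·0.9744 = 23.931 kPa
FS = 28.747 / 23.931 = 1.201

FS = 1.20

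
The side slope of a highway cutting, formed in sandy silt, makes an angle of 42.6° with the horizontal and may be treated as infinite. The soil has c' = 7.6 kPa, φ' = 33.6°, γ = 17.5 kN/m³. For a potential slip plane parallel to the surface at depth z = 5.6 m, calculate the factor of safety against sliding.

For an infinite slope with a slip plane parallel to the surface (no pore pressure): FS = [c' + γz cos²β tanφ'] / [γz sinβ cosβ].
γz = 17.5·5.6 = 98.00 kN/m²
Numerator = 7.6 + 98.00·cos²42.6°·tan33.6° = 7.6 + 98.00·0.5418·0.6644 = 42.880 kPa
Denominator = 98.00·sin42.6°·cos42.6° = 98.00·0.6769·0.7361 = 48.828 kPa
FS = 42.880 / 48.828 = 0.878

FS = 0.88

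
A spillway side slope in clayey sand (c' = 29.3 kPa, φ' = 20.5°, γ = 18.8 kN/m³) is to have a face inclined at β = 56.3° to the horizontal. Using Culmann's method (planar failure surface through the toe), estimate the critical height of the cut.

Culmann's analysis gives the critical failure plane at α_cr = (β + φ')/2 = (56.3 + 20.5)/2 = 38.4°, and the critical height
H_c = (4c'/γ) · sinβ cosφ' / [1 − cos(β − φ')]
    = (4·29.3/18.8) · sin56.3°·cos20.5° / [1 − cos(35.8°)]
    = 6.234 · 0.8320·0.9367 / [1 − 0.8111]
    = 6.234 · 0.7793 / 0.1889
    = 25.71 m

H_c = 25.71 m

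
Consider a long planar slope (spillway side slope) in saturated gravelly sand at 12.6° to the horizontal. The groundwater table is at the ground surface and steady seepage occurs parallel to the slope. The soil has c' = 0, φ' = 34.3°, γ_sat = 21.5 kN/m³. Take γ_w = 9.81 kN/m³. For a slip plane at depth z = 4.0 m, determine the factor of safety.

With seepage parallel to the slope and the water table at the surface, the effective normal stress on the slip plane uses the buoyant unit weight γ' = γ_sat − γ_w while the driving shear stress uses γ_sat:
FS = [c' + γ' z cos²β tanφ'] / [γ_sat z sinβ cosβ]
(For c' = 0 this reduces to FS = (γ'/γ_sat)·tanφ'/tanβ.)
γ' = 21.5 − 9.81 = 11.69 kN/m³
Numerator = 0.0 + 11.69·4.0·cos²12.6°·tan34.3° = 0.0 + 11.69·4.0·0.9524·0.6822 = 30.380 kPa
Denominator = 21.5·4.0·sin12.6°·cos12.6° = 21.5·4.0·0.2181·0.9759 = 18.309 kPa
FS = 30.380 / 18.309 = 1.659

FS = 1.66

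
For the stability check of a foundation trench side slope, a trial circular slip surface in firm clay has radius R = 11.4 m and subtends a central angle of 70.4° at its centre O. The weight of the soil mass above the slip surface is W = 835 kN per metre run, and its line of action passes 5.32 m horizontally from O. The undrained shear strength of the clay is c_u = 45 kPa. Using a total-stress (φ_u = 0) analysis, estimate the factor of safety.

FS = 1.62

Taking moments about the centre O, the resisting moment is provided by the undrained shear strength acting along the arc:
Arc length L_a = R·θ = 11.4·(70.4°·π/180) = 11.4·1.2287 = 14.01 m
M_R = c_u·L_a·R = 45·14.01·11.4 = 7185.8 kN·m/m
M_D = W·d = 835·5.32 = 4442.2 kN·m/m
FS = M_R / M_D = 7185.8 / 4442.2 = 1.618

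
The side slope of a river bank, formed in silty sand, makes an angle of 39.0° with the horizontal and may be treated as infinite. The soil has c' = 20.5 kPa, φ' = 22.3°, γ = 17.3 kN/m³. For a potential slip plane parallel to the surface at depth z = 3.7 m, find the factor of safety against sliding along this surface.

FS = 1.16

For an infinite slope with a slip plane parallel to the surface (no pore pressure): FS = [c' + γz cos²β tanφ'] / [γz sinβ cosβ].
γz = 17.3·3.7 = 64.01 kN/m²
Numerator = 20.5 + 64.01·cos²39.0°·tan22.3° = 20.5 + 64.01·0.6040·0.4101 = 36.355 kPa
Denominator = 64.01·sin39.0°·cos39.0° = 64.01·0.6293·0.7771 = 31.306 kPa
FS = 36.355 / 31.306 = 1.161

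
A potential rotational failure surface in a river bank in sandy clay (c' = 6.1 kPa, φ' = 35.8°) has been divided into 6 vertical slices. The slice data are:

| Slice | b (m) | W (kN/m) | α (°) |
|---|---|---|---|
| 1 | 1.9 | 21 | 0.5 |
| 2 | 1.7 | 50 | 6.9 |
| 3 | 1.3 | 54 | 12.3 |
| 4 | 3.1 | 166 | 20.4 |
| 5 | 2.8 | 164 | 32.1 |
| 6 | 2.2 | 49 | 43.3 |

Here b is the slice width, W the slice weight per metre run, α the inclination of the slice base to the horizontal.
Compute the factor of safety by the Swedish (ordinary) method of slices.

FS = 2.12

Ordinary method of slices: FS = Σ[c'·Δl_i + (W_i cosα_i)·tanφ'] / Σ W_i sinα_i, with Δl_i = b_i / cosα_i.
Slice 1: Δl = 1.9/cos0.5° = 1.900 m; N'_1 = 21·cos0.5° = 21.0; c'Δl = 11.59; W sinα = 0.2
Slice 2: Δl = 1.7/cos6.9° = 1.712 m; N'_2 = 50·cos6.9° = 49.6; c'Δl = 10.45; W sinα = 6.0
Slice 3: Δl = 1.3/cos12.3° = 1.331 m; N'_3 = 54·cos12.3° = 52.8; c'Δl = 8.12; W sinα = 11.5
Slice 4: Δl = 3.1/cos20.4° = 3.307 m; N'_4 = 166·cos20.4° = 155.6; c'Δl = 20.18; W sinα = 57.9
Slice 5: Δl = 2.8/cos32.1° = 3.305 m; N'_5 = 164·cos32.1° = 138.9; c'Δl = 20.16; W sinα = 87.1
Slice 6: Δl = 2.2/cos43.3° = 3.023 m; N'_6 = 49·cos43.3° = 35.7; c'Δl = 18.44; W sinα = 33.6
Σc'Δl = 88.9 kN/m; ΣN' = 453.6 kN/m; ΣW sinα = 196.3 kN/m
Resisting = 88.9 + 453.6·tan35.8° = 88.9 + 327.1 = 416.1 kN/m
FS = 416.1 / 196.3 = 2.119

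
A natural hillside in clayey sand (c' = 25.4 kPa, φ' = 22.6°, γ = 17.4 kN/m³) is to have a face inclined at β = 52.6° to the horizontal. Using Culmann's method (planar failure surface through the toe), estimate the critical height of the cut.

Culmann's analysis gives the critical failure plane at α_cr = (β + φ')/2 = (52.6 + 22.6)/2 = 37.6°, and the critical height
H_c = (4c'/γ) · sinβ cosφ' / [1 − cos(β − φ')]
    = (4·25.4/17.4) · sin52.6°·cos22.6° / [1 − cos(30.0°)]
    = 5.839 · 0.7944·0.9232 / [1 − 0.8660]
    = 5.839 · 0.7334 / 0.1340
    = 31.96 m

H_c = 31.96 m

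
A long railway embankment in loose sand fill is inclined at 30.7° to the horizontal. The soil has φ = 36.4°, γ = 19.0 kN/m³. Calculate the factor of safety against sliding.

For a dry cohesionless infinite slope the factor of safety is FS = tanφ / tanβ.
FS = tan36.4° / tan30.7° = 0.7373 / 0.5938 = 1.242

FS = 1.24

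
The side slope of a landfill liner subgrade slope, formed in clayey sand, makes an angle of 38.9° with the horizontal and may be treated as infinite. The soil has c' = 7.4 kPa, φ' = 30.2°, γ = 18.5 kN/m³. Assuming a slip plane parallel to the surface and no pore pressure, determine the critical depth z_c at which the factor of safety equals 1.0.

z_c = 2.94 m

Setting FS = 1.00 in FS = [c' + γz cos²β tanφ'] / [γz sinβ cosβ] and solving for z:
z = c' / [γ cosβ (FS·sinβ − cosβ·tanφ')]
  = 7.4 / [18.5·cos38.9°·(1.00·sin38.9° − cos38.9°·tan30.2°)]
  = 7.4 / [18.5·0.7782·(1.00·0.6280 − 0.7782·0.5820)]
  = 7.4 / 2.5198 = 2.937 m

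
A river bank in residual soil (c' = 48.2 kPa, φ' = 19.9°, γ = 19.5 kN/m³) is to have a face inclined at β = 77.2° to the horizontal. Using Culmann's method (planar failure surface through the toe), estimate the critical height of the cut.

Culmann's analysis gives the critical failure plane at α_cr = (β + φ')/2 = (77.2 + 19.9)/2 = 48.5°, and the critical height
H_c = (4c'/γ) · sinβ cosφ' / [1 − cos(β − φ')]
    = (4·48.2/19.5) · sin77.2°·cos19.9° / [1 − cos(57.3°)]
    = 9.887 · 0.9751·0.9403 / [1 − 0.5402]
    = 9.887 · 0.9169 / 0.4598
    = 19.72 m

H_c = 19.72 m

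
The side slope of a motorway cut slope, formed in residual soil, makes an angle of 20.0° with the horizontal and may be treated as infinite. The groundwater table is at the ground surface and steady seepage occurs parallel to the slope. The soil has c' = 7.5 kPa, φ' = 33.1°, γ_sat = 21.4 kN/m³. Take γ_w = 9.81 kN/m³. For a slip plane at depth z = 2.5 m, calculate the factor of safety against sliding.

FS = 1.41

With seepage parallel to the slope and the water table at the surface, the effective normal stress on the slip plane uses the buoyant unit weight γ' = γ_sat − γ_w while the driving shear stress uses γ_sat:
FS = [c' + γ' z cos²β tanφ'] / [γ_sat z sinβ cosβ]
γ' = 21.4 − 9.81 = 11.59 kN/m³
Numerator = 7.5 + 11.59·2.5·cos²20.0°·tan33.1° = 7.5 + 11.59·2.5·0.8830·0.6519 = 24.179 kPa
Denominator = 21.4·2.5·sin20.0°·cos20.0° = 21.4·2.5·0.3420·0.9397 = 17.195 kPa
FS = 24.179 / 17.195 = 1.406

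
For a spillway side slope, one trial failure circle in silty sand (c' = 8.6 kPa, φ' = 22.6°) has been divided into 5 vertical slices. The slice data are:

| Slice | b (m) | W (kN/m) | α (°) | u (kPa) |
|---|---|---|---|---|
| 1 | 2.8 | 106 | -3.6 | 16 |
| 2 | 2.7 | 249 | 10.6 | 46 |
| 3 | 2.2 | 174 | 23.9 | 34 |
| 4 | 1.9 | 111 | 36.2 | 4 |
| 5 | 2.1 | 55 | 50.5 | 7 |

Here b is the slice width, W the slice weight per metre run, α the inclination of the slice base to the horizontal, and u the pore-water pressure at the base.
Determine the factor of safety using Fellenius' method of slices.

Ordinary method of slices: FS = Σ[c'·Δl_i + (W_i cosα_i − u_i·Δl_i)·tanφ'] / Σ W_i sinα_i, with Δl_i = b_i / cosα_i.
Slice 1: Δl = 2.8/cos(-3.6°) = 2.806 m; N'_1 = 106·cos(-3.6°) − 16·2.806 = 60.9; c'Δl = 24.13; W sinα = -6.7
Slice 2: Δl = 2.7/cos10.6° = 2.747 m; N'_2 = 249·cos10.6° − 46·2.747 = 118.4; c'Δl = 23.62; W sinα = 45.8
Slice 3: Δl = 2.2/cos23.9° = 2.406 m; N'_3 = 174·cos23.9° − 34·2.406 = 77.3; c'Δl = 20.69; W sinα = 70.5
Slice 4: Δl = 1.9/cos36.2° = 2.355 m; N'_4 = 111·cos36.2° − 4·2.355 = 80.2; c'Δl = 20.25; W sinα = 65.6
Slice 5: Δl = 2.1/cos50.5° = 3.301 m; N'_5 = 55·cos50.5° − 7·3.301 = 11.9; c'Δl = 28.39; W sinα = 42.4
Σc'Δl = 117.1 kN/m; ΣN' = 348.6 kN/m; ΣW sinα = 217.6 kN/m
Resisting = 117.1 + 348.6·tan22.6° = 117.1 + 145.1 = 262.2 kN/m
FS = 262.2 / 217.6 = 1.205

FS = 1.20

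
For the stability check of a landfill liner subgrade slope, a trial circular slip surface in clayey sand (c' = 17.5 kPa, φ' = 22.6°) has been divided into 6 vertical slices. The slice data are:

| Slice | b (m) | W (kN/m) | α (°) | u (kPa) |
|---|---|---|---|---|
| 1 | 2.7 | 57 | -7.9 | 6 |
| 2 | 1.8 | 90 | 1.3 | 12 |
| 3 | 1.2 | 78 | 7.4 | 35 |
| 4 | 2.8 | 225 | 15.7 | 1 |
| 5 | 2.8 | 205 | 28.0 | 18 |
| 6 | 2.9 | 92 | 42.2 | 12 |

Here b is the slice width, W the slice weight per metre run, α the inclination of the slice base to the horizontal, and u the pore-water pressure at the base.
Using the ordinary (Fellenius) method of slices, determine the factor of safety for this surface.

FS = 2.17

Ordinary method of slices: FS = Σ[c'·Δl_i + (W_i cosα_i − u_i·Δl_i)·tanφ'] / Σ W_i sinα_i, with Δl_i = b_i / cosα_i.
Slice 1: Δl = 2.7/cos(-7.9°) = 2.726 m; N'_1 = 57·cos(-7.9°) − 6·2.726 = 40.1; c'Δl = 47.70; W sinα = -7.8
Slice 2: Δl = 1.8/cos1.3° = 1.800 m; N'_2 = 90·cos1.3° − 12·1.800 = 68.4; c'Δl = 31.51; W sinα = 2.0
Slice 3: Δl = 1.2/cos7.4° = 1.210 m; N'_3 = 78·cos7.4° − 35·1.210 = 35.0; c'Δl = 21.18; W sinα = 10.0
Slice 4: Δl = 2.8/cos15.7° = 2.909 m; N'_4 = 225·cos15.7° − 1·2.909 = 213.7; c'Δl = 50.90; W sinα = 60.9
Slice 5: Δl = 2.8/cos28.0° = 3.171 m; N'_5 = 205·cos28.0° − 18·3.171 = 123.9; c'Δl = 55.50; W sinα = 96.2
Slice 6: Δl = 2.9/cos42.2° = 3.915 m; N'_6 = 92·cos42.2° − 12·3.915 = 21.2; c'Δl = 68.51; W sinα = 61.8
Σc'Δl = 275.3 kN/m; ΣN' = 502.3 kN/m; ΣW sinα = 223.2 kN/m
Resisting = 275.3 + 502.3·tan22.6° = 275.3 + 209.1 = 484.4 kN/m
FS = 484.4 / 223.2 = 2.170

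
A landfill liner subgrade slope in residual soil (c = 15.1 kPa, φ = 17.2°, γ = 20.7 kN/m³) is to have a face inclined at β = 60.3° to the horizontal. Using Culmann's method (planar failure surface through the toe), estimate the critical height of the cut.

Culmann's analysis gives the critical failure plane at α_cr = (β + φ)/2 = (60.3 + 17.2)/2 = 38.8°, and the critical height
H_c = (4c/γ) · sinβ cosφ / [1 − cos(β − φ)]
    = (4·15.1/20.7) · sin60.3°·cos17.2° / [1 − cos(43.1°)]
    = 2.918 · 0.8686·0.9553 / [1 − 0.7302]
    = 2.918 · 0.8298 / 0.2698
    = 8.97 m

H_c = 8.97 m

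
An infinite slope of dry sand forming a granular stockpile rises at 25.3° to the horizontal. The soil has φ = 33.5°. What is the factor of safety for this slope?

FS = 1.40

For a dry cohesionless infinite slope the factor of safety is FS = tanφ / tanβ.
FS = tan33.5° / tan25.3° = 0.6619 / 0.4727 = 1.400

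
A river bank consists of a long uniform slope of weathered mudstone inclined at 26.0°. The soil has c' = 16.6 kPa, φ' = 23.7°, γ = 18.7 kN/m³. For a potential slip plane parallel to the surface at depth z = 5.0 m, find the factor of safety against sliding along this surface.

For an infinite slope with a slip plane parallel to the surface (no pore pressure): FS = [c' + γz cos²β tanφ'] / [γz sinβ cosβ].
γz = 18.7·5.0 = 93.50 kN/m²
Numerator = 16.6 + 93.50·cos²26.0°·tan23.7° = 16.6 + 93.50·0.8078·0.4390 = 49.756 kPa
Denominator = 93.50·sin26.0°·cos26.0° = 93.50·0.4384·0.8988 = 36.840 kPa
FS = 49.756 / 36.840 = 1.351

FS = 1.35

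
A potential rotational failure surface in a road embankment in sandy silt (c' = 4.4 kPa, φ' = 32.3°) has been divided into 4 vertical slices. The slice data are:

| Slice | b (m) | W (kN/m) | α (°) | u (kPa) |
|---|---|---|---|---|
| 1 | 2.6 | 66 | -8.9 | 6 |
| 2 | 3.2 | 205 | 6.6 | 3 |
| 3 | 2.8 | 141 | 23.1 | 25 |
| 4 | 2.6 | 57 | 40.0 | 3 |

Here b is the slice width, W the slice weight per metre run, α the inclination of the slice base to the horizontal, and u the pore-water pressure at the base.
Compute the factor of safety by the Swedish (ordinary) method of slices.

Ordinary method of slices: FS = Σ[c'·Δl_i + (W_i cosα_i − u_i·Δl_i)·tanφ'] / Σ W_i sinα_i, with Δl_i = b_i / cosα_i.
Slice 1: Δl = 2.6/cos(-8.9°) = 2.632 m; N'_1 = 66·cos(-8.9°) − 6·2.632 = 49.4; c'Δl = 11.58; W sinα = -10.2
Slice 2: Δl = 3.2/cos6.6° = 3.221 m; N'_2 = 205·cos6.6° − 3·3.221 = 194.0; c'Δl = 14.17; W sinα = 23.6
Slice 3: Δl = 2.8/cos23.1° = 3.044 m; N'_3 = 141·cos23.1° − 25·3.044 = 53.6; c'Δl = 13.39; W sinα = 55.3
Slice 4: Δl = 2.6/cos40.0° = 3.394 m; N'_4 = 57·cos40.0° − 3·3.394 = 33.5; c'Δl = 14.93; W sinα = 36.6
Σc'Δl = 54.1 kN/m; ΣN' = 330.5 kN/m; ΣW sinα = 105.3 kN/m
Resisting = 54.1 + 330.5·tan32.3° = 54.1 + 208.9 = 263.0 kN/m
FS = 263.0 / 105.3 = 2.497

FS = 2.50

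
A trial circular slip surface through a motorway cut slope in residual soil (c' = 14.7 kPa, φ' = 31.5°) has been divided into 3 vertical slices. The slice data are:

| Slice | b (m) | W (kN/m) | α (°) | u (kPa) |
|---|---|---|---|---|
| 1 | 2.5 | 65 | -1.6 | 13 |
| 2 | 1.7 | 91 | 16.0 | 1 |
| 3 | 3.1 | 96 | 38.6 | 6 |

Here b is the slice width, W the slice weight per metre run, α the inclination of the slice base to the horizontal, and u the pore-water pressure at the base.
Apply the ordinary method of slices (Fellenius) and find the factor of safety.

FS = 2.70

Ordinary method of slices: FS = Σ[c'·Δl_i + (W_i cosα_i − u_i·Δl_i)·tanφ'] / Σ W_i sinα_i, with Δl_i = b_i / cosα_i.
Slice 1: Δl = 2.5/cos(-1.6°) = 2.501 m; N'_1 = 65·cos(-1.6°) − 13·2.501 = 32.5; c'Δl = 36.76; W sinα = -1.8
Slice 2: Δl = 1.7/cos16.0° = 1.769 m; N'_2 = 91·cos16.0° − 1·1.769 = 85.7; c'Δl = 26.00; W sinα = 25.1
Slice 3: Δl = 3.1/cos38.6° = 3.967 m; N'_3 = 96·cos38.6° − 6·3.967 = 51.2; c'Δl = 58.31; W sinα = 59.9
Σc'Δl = 121.1 kN/m; ΣN' = 169.4 kN/m; ΣW sinα = 83.2 kN/m
Resisting = 121.1 + 169.4·tan31.5° = 121.1 + 103.8 = 224.9 kN/m
FS = 224.9 / 83.2 = 2.704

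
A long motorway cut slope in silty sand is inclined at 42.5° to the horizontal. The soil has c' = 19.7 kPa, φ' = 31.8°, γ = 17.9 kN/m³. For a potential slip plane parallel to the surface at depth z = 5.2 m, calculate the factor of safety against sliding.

FS = 1.10

For an infinite slope with a slip plane parallel to the surface (no pore pressure): FS = [c' + γz cos²β tanφ'] / [γz sinβ cosβ].
γz = 17.9·5.2 = 93.08 kN/m²
Numerator = 19.7 + 93.08·cos²42.5°·tan31.8° = 19.7 + 93.08·0.5436·0.6200 = 51.071 kPa
Denominator = 93.08·sin42.5°·cos42.5° = 93.08·0.6756·0.7373 = 46.363 kPa
FS = 51.071 / 46.363 = 1.102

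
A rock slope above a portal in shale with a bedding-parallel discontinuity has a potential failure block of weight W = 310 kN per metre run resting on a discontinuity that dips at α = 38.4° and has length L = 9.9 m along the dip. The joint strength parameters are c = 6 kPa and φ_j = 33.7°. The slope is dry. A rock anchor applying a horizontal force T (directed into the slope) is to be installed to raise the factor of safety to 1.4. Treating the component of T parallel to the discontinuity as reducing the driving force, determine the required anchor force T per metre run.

Resolving forces along and normal to the sliding plane, with the horizontal anchor force T adding T·sinα to the effective normal force and T·cosα acting up the plane against the driving force:
FS = [cL + (W cosα + T sinα) tanφ_j] / [W sinα − T cosα]
Without the anchor: N' = 242.9 kN/m, driving T_d = 192.6 kN/m, resisting R = 6·9.9 + 242.9·tan33.7° = 221.4 kN/m, FS = 1.15.
Setting FS = 1.4 and solving for T:
1.4·(192.6 − T cos38.4°) = 221.4 + T sin38.4°·tan33.7°
T·(sin38.4°·tan33.7° + 1.4·cos38.4°) = 1.4·192.6 − 221.4
T·(0.6211·0.6669 + 1.4·0.7837) = 269.6 − 221.4 = 48.2
T·1.5114 = 48.2
T = 31.9 kN/m

T = 32 kN/m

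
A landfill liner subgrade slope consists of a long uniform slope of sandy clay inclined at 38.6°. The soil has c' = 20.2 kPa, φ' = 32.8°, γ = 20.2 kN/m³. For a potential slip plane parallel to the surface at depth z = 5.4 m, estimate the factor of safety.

For an infinite slope with a slip plane parallel to the surface (no pore pressure): FS = [c' + γz cos²β tanφ'] / [γz sinβ cosβ].
γz = 20.2·5.4 = 109.08 kN/m²
Numerator = 20.2 + 109.08·cos²38.6°·tan32.8° = 20.2 + 109.08·0.6108·0.6445 = 63.136 kPa
Denominator = 109.08·sin38.6°·cos38.6° = 109.08·0.6239·0.7815 = 53.185 kPa
FS = 63.136 / 53.185 = 1.187

FS = 1.19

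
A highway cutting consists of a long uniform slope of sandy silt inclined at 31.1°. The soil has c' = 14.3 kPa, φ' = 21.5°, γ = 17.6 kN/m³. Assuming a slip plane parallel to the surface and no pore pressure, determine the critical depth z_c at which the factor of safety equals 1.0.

Setting FS = 1.00 in FS = [c' + γz cos²β tanφ'] / [γz sinβ cosβ] and solving for z:
z = c' / [γ cosβ (FS·sinβ − cosβ·tanφ')]
  = 14.3 / [17.6·cos31.1°·(1.00·sin31.1° − cos31.1°·tan21.5°)]
  = 14.3 / [17.6·0.8563·(1.00·0.5165 − 0.8563·0.3939)]
  = 14.3 / 2.7012 = 5.294 m

z_c = 5.29 m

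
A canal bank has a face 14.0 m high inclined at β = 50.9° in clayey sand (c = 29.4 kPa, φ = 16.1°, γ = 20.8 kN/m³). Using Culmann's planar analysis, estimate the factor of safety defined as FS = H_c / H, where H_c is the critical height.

FS = 1.68

H_c = (4c/γ) · sinβ cosφ / [1 − cos(β − φ)]
    = (4·29.4/20.8) · sin50.9°·cos16.1° / [1 − cos34.8°]
    = 5.654 · 0.7456 / 0.1789 = 23.57 m
FS = H_c / H = 23.57 / 14.0 = 1.684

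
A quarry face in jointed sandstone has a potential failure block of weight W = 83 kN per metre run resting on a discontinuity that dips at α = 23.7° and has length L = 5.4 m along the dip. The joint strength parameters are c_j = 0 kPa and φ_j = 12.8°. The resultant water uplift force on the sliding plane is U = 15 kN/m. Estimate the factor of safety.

FS = 0.42

Resolving the block weight along and normal to the plane and applying the Mohr–Coulomb strength on the joint:
N' = W cosα − U = 83·cos23.7° − 15 = 61.0 kN/m
Driving force T = W sinα = 83·sin23.7° = 33.4 kN/m
Resisting force R = c_j·L + N'·tanφ_j = 0·5.4 + 61.0·tan12.8° = 0.0 + 13.9 = 13.9 kN/m
FS = R / T = 13.9 / 33.4 = 0.415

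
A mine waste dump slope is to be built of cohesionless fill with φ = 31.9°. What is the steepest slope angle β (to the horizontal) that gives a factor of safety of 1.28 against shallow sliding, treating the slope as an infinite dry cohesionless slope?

For an infinite dry cohesionless slope FS = tanφ/tanβ, so tanβ = tanφ / FS.
tanβ = tan31.9° / 1.28 = 0.6224 / 1.28 = 0.4863
β = arctan(0.4863) = 25.93°

β = 25.9°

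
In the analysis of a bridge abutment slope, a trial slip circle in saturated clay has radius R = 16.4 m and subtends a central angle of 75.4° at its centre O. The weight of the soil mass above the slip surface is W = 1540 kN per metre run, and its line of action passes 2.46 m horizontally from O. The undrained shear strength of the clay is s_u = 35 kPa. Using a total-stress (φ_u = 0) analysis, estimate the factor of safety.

FS = 3.27

Taking moments about the centre O, the resisting moment is provided by the undrained shear strength acting along the arc:
Arc length L_a = R·θ = 16.4·(75.4°·π/180) = 16.4·1.3160 = 21.58 m
M_R = s_u·L_a·R = 35·21.58·16.4 = 12388.1 kN·m/m
M_D = W·d = 1540·2.46 = 3788.4 kN·m/m
FS = M_R / M_D = 12388.1 / 3788.4 = 3.270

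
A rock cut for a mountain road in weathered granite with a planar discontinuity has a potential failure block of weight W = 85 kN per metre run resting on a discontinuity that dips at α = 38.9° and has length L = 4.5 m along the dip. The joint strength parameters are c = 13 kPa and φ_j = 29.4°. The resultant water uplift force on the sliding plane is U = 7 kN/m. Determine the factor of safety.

FS = 1.72

Resolving the block weight along and normal to the plane and applying the Mohr–Coulomb strength on the joint:
N' = W cosα − U = 85·cos38.9° − 7 = 59.2 kN/m
Driving force T = W sinα = 85·sin38.9° = 53.4 kN/m
Resisting force R = c·L + N'·tanφ_j = 13·4.5 + 59.2·tan29.4° = 58.5 + 33.3 = 91.8 kN/m
FS = R / T = 91.8 / 53.4 = 1.720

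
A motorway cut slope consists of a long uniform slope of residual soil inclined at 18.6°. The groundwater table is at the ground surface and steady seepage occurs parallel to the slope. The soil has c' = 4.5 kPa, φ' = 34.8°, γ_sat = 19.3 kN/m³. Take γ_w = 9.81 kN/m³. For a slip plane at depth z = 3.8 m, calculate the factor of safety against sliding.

With seepage parallel to the slope and the water table at the surface, the effective normal stress on the slip plane uses the buoyant unit weight γ' = γ_sat − γ_w while the driving shear stress uses γ_sat:
FS = [c' + γ' z cos²β tanφ'] / [γ_sat z sinβ cosβ]
γ' = 19.3 − 9.81 = 9.49 kN/m³
Numerator = 4.5 + 9.49·3.8·cos²18.6°·tan34.8° = 4.5 + 9.49·3.8·0.8983·0.6950 = 27.014 kPa
Denominator = 19.3·3.8·sin18.6°·cos18.6° = 19.3·3.8·0.3190·0.9478 = 22.171 kPa
FS = 27.014 / 22.171 = 1.218

FS = 1.22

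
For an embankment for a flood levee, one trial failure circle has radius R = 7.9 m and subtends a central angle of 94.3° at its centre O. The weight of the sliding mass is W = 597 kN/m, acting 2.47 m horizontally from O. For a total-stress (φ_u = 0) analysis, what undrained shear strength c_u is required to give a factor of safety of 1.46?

c_u = 21.0 kPa

FS = c_u·L_a·R / (W·d), so c_u = FS·W·d / (L_a·R).
Arc length L_a = R·θ = 7.9·(94.3°·π/180) = 7.9·1.6458 = 13.00 m
c_u = 1.46·597·2.47 / (13.00·7.9) = 2152.9 / 102.72 = 20.96 kPa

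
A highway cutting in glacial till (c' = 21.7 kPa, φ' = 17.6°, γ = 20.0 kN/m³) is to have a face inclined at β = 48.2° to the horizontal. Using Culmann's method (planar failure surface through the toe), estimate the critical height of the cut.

Culmann's analysis gives the critical failure plane at α_cr = (β + φ')/2 = (48.2 + 17.6)/2 = 32.9°, and the critical height
H_c = (4c'/γ) · sinβ cosφ' / [1 − cos(β − φ')]
    = (4·21.7/20.0) · sin48.2°·cos17.6° / [1 − cos(30.6°)]
    = 4.340 · 0.7455·0.9532 / [1 − 0.8607]
    = 4.340 · 0.7106 / 0.1393
    = 22.15 m

H_c = 22.15 m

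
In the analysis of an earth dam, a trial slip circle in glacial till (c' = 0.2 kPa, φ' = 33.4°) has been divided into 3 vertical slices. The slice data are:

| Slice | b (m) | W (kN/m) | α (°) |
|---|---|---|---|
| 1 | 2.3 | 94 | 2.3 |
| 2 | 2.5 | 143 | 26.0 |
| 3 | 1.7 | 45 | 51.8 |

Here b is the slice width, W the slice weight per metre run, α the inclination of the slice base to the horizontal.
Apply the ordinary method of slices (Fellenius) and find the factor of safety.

FS = 1.64

Ordinary method of slices: FS = Σ[c'·Δl_i + (W_i cosα_i)·tanφ'] / Σ W_i sinα_i, with Δl_i = b_i / cosα_i.
Slice 1: Δl = 2.3/cos2.3° = 2.302 m; N'_1 = 94·cos2.3° = 93.9; c'Δl = 0.46; W sinα = 3.8
Slice 2: Δl = 2.5/cos26.0° = 2.782 m; N'_2 = 143·cos26.0° = 128.5; c'Δl = 0.56; W sinα = 62.7
Slice 3: Δl = 1.7/cos51.8° = 2.749 m; N'_3 = 45·cos51.8° = 27.8; c'Δl = 0.55; W sinα = 35.4
Σc'Δl = 1.6 kN/m; ΣN' = 250.3 kN/m; ΣW sinα = 101.8 kN/m
Resisting = 1.6 + 250.3·tan33.4° = 1.6 + 165.0 = 166.6 kN/m
FS = 166.6 / 101.8 = 1.636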